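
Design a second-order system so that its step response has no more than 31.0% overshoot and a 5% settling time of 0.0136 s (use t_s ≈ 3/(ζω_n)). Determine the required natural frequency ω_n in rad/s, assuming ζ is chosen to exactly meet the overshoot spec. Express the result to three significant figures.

Inverting the overshoot relation: ζ = |ln 0.310|/√(π² + ln²0.310) = 0.349.
Then ω_n = 3/(ζ t_s) = 3/(0.349 × 0.0136) = 631 rad/s.

ω_n ≈ 631 rad/s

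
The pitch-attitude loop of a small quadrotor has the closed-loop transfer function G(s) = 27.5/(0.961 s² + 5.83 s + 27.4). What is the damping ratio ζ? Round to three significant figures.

Dividing through by 0.961: denominator becomes s² + 6.067 s + 28.51.
So ω_n = √28.51 = 5.34 rad/s and ζ = 6.067/(2·5.34) = 0.568.

ζ ≈ 0.568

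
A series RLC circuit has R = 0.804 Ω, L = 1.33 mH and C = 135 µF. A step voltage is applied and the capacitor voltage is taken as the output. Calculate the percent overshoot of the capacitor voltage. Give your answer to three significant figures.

For a series RLC circuit (capacitor voltage as output), ω_n = 1/√(LC) = 1/√(1.33 mH · 135 µF) = 2360 rad/s.
ζ = (R/2)·√(C/L) = (0.804/2)·√(135 µF/1.33 mH) = 0.128.
Overshoot: exp(−π·0.128/√(1−0.128²)) = 0.667, i.e. 66.7%.

%OS ≈ 66.7%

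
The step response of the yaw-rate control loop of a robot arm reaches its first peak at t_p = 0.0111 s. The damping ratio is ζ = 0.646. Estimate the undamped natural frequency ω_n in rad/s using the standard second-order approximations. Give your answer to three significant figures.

Peak time t_p = π/ω_d, so ω_d = π/t_p = π/0.0111 = 283 rad/s.
ω_n = ω_d/√(1−ζ²) = 283/√0.583 = 371 rad/s.

ω_n ≈ 371 rad/s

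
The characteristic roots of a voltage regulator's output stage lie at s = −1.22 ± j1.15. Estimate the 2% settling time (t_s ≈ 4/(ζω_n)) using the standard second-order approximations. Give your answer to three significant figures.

t_s ≈ 3.28 s

For poles at −σ ± jω_d, ζω_n = σ = 1.22, so t_s ≈ 4/σ = 3.28 s.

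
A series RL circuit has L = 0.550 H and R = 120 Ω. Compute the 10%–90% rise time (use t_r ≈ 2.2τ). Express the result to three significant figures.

τ = L/R = 0.550/120 = 0.00458 s.
t_r ≈ 2.2τ = 0.0101 s.

t_r ≈ 0.0101 s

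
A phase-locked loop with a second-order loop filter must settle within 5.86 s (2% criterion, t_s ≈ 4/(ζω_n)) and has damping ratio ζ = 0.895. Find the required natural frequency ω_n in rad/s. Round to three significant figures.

ω_n ≈ 0.763 rad/s

Rearranging t_s ≈ 4/(ζω_n) gives ω_n = 4/(ζ·t_s) = 4/(0.895 × 5.86) = 0.763 rad/s.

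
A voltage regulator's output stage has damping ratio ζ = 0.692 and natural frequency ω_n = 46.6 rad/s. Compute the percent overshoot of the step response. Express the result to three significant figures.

%OS ≈ 4.92%

For an underdamped second-order system, %OS = 100·exp(−πζ/√(1−ζ²)).
πζ/√(1−ζ²) = π·0.692/√(1−0.479) = 3.011, so %OS = 100·e^(−3.011) = 4.92%.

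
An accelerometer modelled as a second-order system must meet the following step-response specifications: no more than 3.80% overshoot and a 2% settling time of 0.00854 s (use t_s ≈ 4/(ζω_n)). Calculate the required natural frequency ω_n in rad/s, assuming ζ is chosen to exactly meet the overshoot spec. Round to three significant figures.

Inverting the overshoot relation: ζ = |ln 0.0380|/√(π² + ln²0.0380) = 0.721.
Then ω_n = 4/(ζ t_s) = 4/(0.721 × 0.00854) = 650 rad/s.

ω_n ≈ 650 rad/s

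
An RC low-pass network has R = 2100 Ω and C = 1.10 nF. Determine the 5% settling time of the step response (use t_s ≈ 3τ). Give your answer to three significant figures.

t_s ≈ 0.00000693 s

τ = RC = 2100 × 1.10 nF = 0.00000231 s.
t_s ≈ 3τ = 0.00000693 s.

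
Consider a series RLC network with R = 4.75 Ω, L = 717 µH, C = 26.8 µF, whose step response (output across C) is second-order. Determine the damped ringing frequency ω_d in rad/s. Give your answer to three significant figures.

For a series RLC circuit (capacitor voltage as output), ω_n = 1/√(LC) = 1/√(717 µH · 26.8 µF) = 7210 rad/s.
ζ = (R/2)·√(C/L) = (4.75/2)·√(26.8 µF/717 µH) = 0.459.
ω_d = ω_n√(1−ζ²) = 6410 rad/s.

ω_d ≈ 6410 rad/s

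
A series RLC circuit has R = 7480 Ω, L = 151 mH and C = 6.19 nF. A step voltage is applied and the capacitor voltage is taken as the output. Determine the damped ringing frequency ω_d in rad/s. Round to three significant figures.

For a series RLC circuit (capacitor voltage as output), ω_n = 1/√(LC) = 1/√(151 mH · 6.19 nF) = 32700 rad/s.
ζ = (R/2)·√(C/L) = (7480/2)·√(6.19 nF/151 mH) = 0.757.
ω_d = 32700·√(1 − 0.757²) = 21400 rad/s.

ω_d ≈ 21400 rad/s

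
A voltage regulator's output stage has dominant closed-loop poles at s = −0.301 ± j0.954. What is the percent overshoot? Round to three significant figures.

The poles are at −σ ± jω_d with σ = 0.301 and ω_d = 0.954, so ω_n = √(σ²+ω_d²) = 1.00 rad/s and ζ = σ/ω_n = 0.301.
%OS = 100·exp(−πζ/√(1−ζ²)) = 37.1%.

%OS ≈ 37.1%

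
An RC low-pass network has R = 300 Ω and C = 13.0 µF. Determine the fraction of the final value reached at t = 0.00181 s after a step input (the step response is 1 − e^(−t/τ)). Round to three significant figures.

y/y_∞ ≈ 0.371

τ = RC = 300 × 13.0 µF = 0.00390 s.
y(t)/y_∞ = 1 − e^(−t/τ) = 1 − e^(−0.00181/0.00390) = 1 − e^(−0.464) = 0.371.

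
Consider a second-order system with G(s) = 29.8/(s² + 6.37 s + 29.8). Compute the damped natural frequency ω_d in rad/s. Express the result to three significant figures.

Matching coefficients with s² + 2ζω_n s + ω_n² gives ω_n² = 29.8 ⇒ ω_n = 5.46 rad/s, and ζ = 6.37/(2ω_n) = 0.583.
The damped frequency ω_d = ω_n√(1−ζ²) = 4.43 rad/s.

ω_d ≈ 4.43 rad/s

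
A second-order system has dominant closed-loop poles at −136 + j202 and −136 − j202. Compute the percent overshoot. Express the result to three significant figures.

%OS ≈ 12.1%

With σ = 136, ω_d = 202: ω_n = √(σ²+ω_d²) = 244 rad/s, ζ = σ/ω_n = 0.558.
%OS = 100·exp(−πζ/√(1−ζ²)) = 12.1%.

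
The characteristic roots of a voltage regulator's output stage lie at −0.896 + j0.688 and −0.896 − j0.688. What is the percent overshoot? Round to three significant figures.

%OS ≈ 1.67%

The poles are at −σ ± jω_d with σ = 0.896 and ω_d = 0.688, so ω_n = √(σ²+ω_d²) = 1.13 rad/s and ζ = σ/ω_n = 0.793.
Overshoot: exp(−π·0.793/√(1−0.793²)) = 0.0167, i.e. 1.67%.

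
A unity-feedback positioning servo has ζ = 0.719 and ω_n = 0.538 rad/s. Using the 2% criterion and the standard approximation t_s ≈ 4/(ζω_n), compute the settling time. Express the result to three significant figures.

t_s ≈ 4/(ζω_n) = 4/(0.719 × 0.538) = 10.3 s.

t_s ≈ 10.3 s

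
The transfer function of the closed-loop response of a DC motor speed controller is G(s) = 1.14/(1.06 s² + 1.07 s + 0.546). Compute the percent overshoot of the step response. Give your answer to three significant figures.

%OS ≈ 4.47%

Dividing through by 1.06: denominator becomes s² + 1.009 s + 0.5151.
So ω_n = √0.5151 = 0.718 rad/s and ζ = 1.009/(2·0.718) = 0.703.
Overshoot: exp(−π·0.703/√(1−0.703²)) = 0.0447, i.e. 4.47%.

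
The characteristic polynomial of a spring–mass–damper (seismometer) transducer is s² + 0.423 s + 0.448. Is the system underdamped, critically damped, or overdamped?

a² − 4b = 0.423² − 4·0.448 < 0 (complex roots); the system is underdamped.

underdamped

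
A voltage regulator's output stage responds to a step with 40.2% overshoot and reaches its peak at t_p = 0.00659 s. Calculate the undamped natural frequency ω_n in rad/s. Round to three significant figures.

ζ from %OS: ζ = |ln 0.402|/√(π²+ln²0.402) = 0.279.
t_p = π/ω_d ⇒ ω_d = 477 rad/s; then ω_n = ω_d/√(1−ζ²) = 496 rad/s.

ω_n ≈ 496 rad/s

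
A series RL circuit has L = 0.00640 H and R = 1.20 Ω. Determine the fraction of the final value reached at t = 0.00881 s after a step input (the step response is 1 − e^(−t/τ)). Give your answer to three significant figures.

τ = L/R = 0.00640/1.20 = 0.00533 s.
y(t)/y_∞ = 1 − e^(−t/τ) = 1 − e^(−0.00881/0.00533) = 1 − e^(−1.65) = 0.808.

y/y_∞ ≈ 0.808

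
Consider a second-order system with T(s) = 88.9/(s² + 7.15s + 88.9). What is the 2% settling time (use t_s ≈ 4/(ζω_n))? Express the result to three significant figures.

Matching coefficients with s² + 2ζω_n s + ω_n² gives ω_n² = 88.9 ⇒ ω_n = 9.43 rad/s, and ζ = 7.15/(2ω_n) = 0.379.
t_s ≈ 4/(ζω_n) = 4/(0.379·9.43) = 1.12 s.

t_s ≈ 1.12 s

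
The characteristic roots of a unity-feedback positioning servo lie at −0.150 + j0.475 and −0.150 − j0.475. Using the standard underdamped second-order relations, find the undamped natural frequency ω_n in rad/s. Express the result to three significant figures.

ω_n ≈ 0.498 rad/s

With σ = 0.150, ω_d = 0.475: ω_n = √(σ²+ω_d²) = 0.498 rad/s, ζ = σ/ω_n = 0.301.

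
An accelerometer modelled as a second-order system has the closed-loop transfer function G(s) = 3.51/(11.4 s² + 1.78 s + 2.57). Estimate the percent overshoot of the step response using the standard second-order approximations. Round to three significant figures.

%OS ≈ 59.2%

Dividing through by 11.4: denominator becomes s² + 0.1561 s + 0.2254.
So ω_n = √0.2254 = 0.475 rad/s and ζ = 0.1561/(2·0.475) = 0.164.
Overshoot: exp(−π·0.164/√(1−0.164²)) = 0.592, i.e. 59.2%.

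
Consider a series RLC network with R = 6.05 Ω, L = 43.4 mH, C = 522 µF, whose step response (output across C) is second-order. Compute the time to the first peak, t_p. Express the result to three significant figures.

For a series RLC circuit (capacitor voltage as output), ω_n = 1/√(LC) = 1/√(43.4 mH · 522 µF) = 210 rad/s.
ζ = (R/2)·√(C/L) = (6.05/2)·√(522 µF/43.4 mH) = 0.332.
The damped frequency ω_d = ω_n√(1−ζ²) = 198 rad/s. t_p = π/ω_d = 0.0159 s.

t_p ≈ 0.0159 s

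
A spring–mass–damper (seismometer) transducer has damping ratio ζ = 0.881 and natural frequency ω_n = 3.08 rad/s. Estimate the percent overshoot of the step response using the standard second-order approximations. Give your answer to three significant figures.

For an underdamped second-order system, %OS = 100·exp(−πζ/√(1−ζ²)).
πζ/√(1−ζ²) = π·0.881/√(1−0.776) = 5.850, so %OS = 100·e^(−5.850) = 0.288%.

%OS ≈ 0.288%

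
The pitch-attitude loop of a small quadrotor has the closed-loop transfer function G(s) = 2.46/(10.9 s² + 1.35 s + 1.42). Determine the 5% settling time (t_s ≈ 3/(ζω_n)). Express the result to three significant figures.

t_s ≈ 48.4 s

Dividing through by 10.9: denominator becomes s² + 0.1239 s + 0.1303.
So ω_n = √0.1303 = 0.361 rad/s and ζ = 0.1239/(2·0.361) = 0.172.
t_s ≈ 3/(ζω_n) = 48.4 s.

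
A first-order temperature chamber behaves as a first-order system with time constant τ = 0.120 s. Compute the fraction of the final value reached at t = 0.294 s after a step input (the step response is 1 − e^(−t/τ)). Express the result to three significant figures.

y/y_∞ ≈ 0.914

y(t)/y_∞ = 1 − e^(−t/τ) = 1 − e^(−0.294/0.120) = 1 − e^(−2.45) = 0.914.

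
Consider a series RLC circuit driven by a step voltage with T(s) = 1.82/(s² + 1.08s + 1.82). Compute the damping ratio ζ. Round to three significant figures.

ζ ≈ 0.400

ω_n = √1.82 = 1.35 rad/s; ζ = 1.08/(2·1.35) = 0.400.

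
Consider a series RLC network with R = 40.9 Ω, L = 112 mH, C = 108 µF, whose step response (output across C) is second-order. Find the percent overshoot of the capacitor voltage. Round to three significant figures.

%OS ≈ 7.56%

For a series RLC circuit (capacitor voltage as output), ω_n = 1/√(LC) = 1/√(112 mH · 108 µF) = 288 rad/s.
ζ = (R/2)·√(C/L) = (40.9/2)·√(108 µF/112 mH) = 0.635.
%OS = 100·exp(−πζ/√(1−ζ²)) = 7.56%.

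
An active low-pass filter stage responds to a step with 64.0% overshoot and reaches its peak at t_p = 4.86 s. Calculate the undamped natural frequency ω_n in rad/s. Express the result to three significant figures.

ω_n ≈ 0.653 rad/s

ζ from %OS: ζ = |ln 0.640|/√(π²+ln²0.640) = 0.141.
t_p = π/ω_d ⇒ ω_d = 0.646 rad/s; then ω_n = ω_d/√(1−ζ²) = 0.653 rad/s.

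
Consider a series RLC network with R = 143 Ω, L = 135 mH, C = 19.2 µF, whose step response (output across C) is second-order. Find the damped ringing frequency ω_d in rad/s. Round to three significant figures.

ω_d ≈ 324 rad/s

For a series RLC circuit (capacitor voltage as output), ω_n = 1/√(LC) = 1/√(135 mH · 19.2 µF) = 621 rad/s.
ζ = (R/2)·√(C/L) = (143/2)·√(19.2 µF/135 mH) = 0.853.
The damped frequency ω_d = ω_n√(1−ζ²) = 324 rad/s.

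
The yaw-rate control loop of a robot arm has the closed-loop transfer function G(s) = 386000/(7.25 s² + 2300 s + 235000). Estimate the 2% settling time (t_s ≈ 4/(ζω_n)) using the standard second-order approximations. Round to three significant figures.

t_s ≈ 0.0252 s

Dividing through by 7.25: denominator becomes s² + 317.2 s + 32410.
So ω_n = √32410 = 180 rad/s and ζ = 317.2/(2·180) = 0.881.
t_s ≈ 4/(ζω_n) = 0.0252 s.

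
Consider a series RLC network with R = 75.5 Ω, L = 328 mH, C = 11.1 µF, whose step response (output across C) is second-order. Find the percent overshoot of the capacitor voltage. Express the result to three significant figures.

%OS ≈ 49.3%

For a series RLC circuit (capacitor voltage as output), ω_n = 1/√(LC) = 1/√(328 mH · 11.1 µF) = 524 rad/s.
ζ = (R/2)·√(C/L) = (75.5/2)·√(11.1 µF/328 mH) = 0.220.
%OS = 100 e^{−πζ/√(1−ζ²)} with ζ = 0.220 gives 49.3%.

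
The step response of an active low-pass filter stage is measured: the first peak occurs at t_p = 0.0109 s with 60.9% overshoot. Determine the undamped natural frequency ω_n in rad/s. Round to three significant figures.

ω_n ≈ 292 rad/s

The overshoot fixes ζ = −ln(OS)/√(π²+ln²(OS)) = 0.156.
From t_p = π/ω_d, ω_d = π/0.0109 = 288 rad/s, so ω_n = ω_d/√(1−ζ²) = 292 rad/s.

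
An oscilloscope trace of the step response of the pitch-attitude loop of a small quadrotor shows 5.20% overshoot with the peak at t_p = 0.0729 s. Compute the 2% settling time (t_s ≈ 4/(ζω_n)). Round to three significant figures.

The overshoot fixes ζ = −ln(OS)/√(π²+ln²(OS)) = 0.685.
From t_p = π/ω_d, ω_d = π/0.0729 = 43.1 rad/s, so ω_n = ω_d/√(1−ζ²) = 59.2 rad/s.
t_s ≈ 4/(ζω_n) = 4/(0.685·59.2) = 0.0986 s.

t_s ≈ 0.0986 s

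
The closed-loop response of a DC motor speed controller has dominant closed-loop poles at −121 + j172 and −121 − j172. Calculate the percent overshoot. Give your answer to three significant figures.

With σ = 121, ω_d = 172: ω_n = √(σ²+ω_d²) = 210 rad/s, ζ = σ/ω_n = 0.575.
%OS = 100·exp(−πζ/√(1−ζ²)) = 11.0%.

%OS ≈ 11.0%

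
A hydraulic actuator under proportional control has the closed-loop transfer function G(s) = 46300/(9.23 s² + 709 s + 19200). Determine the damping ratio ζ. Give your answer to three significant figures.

Dividing through by 9.23: denominator becomes s² + 76.81 s + 2080.
So ω_n = √2080 = 45.6 rad/s and ζ = 76.81/(2·45.6) = 0.842.

ζ ≈ 0.842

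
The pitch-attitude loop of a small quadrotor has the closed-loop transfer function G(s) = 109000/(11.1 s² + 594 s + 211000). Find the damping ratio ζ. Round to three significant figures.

Dividing through by 11.1: denominator becomes s² + 53.51 s + 19010.
So ω_n = √19010 = 138 rad/s and ζ = 53.51/(2·138) = 0.194.

ζ ≈ 0.194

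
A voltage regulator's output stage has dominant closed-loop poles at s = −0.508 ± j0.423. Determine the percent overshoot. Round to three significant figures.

|pole| = ω_n = √(0.508² + 0.423²) = 0.661 rad/s; ζ = cos θ = σ/ω_n = 0.768.
%OS = 100·exp(−πζ/√(1−ζ²)) = 2.30%.

%OS ≈ 2.30%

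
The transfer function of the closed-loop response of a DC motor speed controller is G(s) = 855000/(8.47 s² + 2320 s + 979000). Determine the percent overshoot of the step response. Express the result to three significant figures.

Dividing through by 8.47: denominator becomes s² + 273.9 s + 115600.
So ω_n = √115600 = 340 rad/s and ζ = 273.9/(2·340) = 0.403.
Overshoot: exp(−π·0.403/√(1−0.403²)) = 0.251, i.e. 25.1%.

%OS ≈ 25.1%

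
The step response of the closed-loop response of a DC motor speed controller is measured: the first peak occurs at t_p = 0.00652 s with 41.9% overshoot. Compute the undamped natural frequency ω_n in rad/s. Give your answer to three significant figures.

From the overshoot, ζ = −ln(OS)/√(π²+ln²(OS)) = 0.267.
t_p = π/ω_d ⇒ ω_d = 482 rad/s; then ω_n = ω_d/√(1−ζ²) = 500 rad/s.

ω_n ≈ 500 rad/s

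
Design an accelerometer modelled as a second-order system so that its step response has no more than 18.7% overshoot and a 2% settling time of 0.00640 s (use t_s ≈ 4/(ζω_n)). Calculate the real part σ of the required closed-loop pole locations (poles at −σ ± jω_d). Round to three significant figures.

The settling-time spec alone fixes σ = ζω_n = 4/t_s = 4/0.00640 = 625.
(Overshoot then fixes ζ = 0.471 and hence ω_d = σ·√(1−ζ²)/ζ = 1170 rad/s.)

σ ≈ 625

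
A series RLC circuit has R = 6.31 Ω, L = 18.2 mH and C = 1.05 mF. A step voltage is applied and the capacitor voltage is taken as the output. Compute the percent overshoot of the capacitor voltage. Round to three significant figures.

%OS ≈ 2.60%

For a series RLC circuit (capacitor voltage as output), ω_n = 1/√(LC) = 1/√(18.2 mH · 1.05 mF) = 229 rad/s.
ζ = (R/2)·√(C/L) = (6.31/2)·√(1.05 mF/18.2 mH) = 0.758.
%OS = 100·exp(−πζ/√(1−ζ²)) = 2.60%.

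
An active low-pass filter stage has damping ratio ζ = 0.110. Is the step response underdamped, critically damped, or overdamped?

underdamped

Since ζ = 0.110 < 1, the system is underdamped.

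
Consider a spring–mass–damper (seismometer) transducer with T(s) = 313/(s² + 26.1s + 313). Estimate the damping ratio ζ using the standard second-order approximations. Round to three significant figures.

Matching coefficients with s² + 2ζω_n s + ω_n² gives ω_n² = 313 ⇒ ω_n = 17.7 rad/s, and ζ = 26.1/(2ω_n) = 0.738.

ζ ≈ 0.738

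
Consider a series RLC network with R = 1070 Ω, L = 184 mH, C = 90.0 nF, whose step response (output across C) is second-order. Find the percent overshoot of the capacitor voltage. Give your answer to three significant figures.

%OS ≈ 28.2%

For a series RLC circuit (capacitor voltage as output), ω_n = 1/√(LC) = 1/√(184 mH · 90.0 nF) = 7770 rad/s.
ζ = (R/2)·√(C/L) = (1070/2)·√(90.0 nF/184 mH) = 0.374.
Overshoot: exp(−π·0.374/√(1−0.374²)) = 0.282, i.e. 28.2%.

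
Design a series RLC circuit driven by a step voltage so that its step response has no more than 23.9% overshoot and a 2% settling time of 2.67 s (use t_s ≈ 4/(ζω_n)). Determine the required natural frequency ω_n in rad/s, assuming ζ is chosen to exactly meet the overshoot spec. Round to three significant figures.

Inverting the overshoot relation: ζ = |ln 0.239|/√(π² + ln²0.239) = 0.415.
Then ω_n = 4/(ζ t_s) = 4/(0.415 × 2.67) = 3.61 rad/s.

ω_n ≈ 3.61 rad/s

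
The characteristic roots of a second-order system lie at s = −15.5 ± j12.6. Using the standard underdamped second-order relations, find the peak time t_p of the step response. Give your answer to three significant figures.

t_p ≈ 0.249 s

t_p = π/ω_d with ω_d = 12.6 (the imaginary part), so t_p = 0.249 s.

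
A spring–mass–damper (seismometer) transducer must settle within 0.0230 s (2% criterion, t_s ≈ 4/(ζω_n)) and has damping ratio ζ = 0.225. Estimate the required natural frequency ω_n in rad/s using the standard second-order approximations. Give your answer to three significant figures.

ω_n ≈ 773 rad/s

Rearranging t_s ≈ 4/(ζω_n) gives ω_n = 4/(ζ·t_s) = 4/(0.225 × 0.0230) = 773 rad/s.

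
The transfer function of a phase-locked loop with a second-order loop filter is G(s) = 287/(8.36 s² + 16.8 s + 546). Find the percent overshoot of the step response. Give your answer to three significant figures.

%OS ≈ 67.5%

Dividing through by 8.36: denominator becomes s² + 2.010 s + 65.31.
So ω_n = √65.31 = 8.08 rad/s and ζ = 2.010/(2·8.08) = 0.124.
%OS = 100·exp(−πζ/√(1−ζ²)) = 67.5%.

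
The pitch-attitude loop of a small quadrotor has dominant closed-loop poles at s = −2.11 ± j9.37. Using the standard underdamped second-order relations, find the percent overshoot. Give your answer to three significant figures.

%OS ≈ 49.3%

|pole| = ω_n = √(2.11² + 9.37²) = 9.60 rad/s; ζ = cos θ = σ/ω_n = 0.220.
Overshoot: exp(−π·0.220/√(1−0.220²)) = 0.493, i.e. 49.3%.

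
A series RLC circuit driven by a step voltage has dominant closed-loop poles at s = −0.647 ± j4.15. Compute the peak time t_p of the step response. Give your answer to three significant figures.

t_p = π/ω_d with ω_d = 4.15 (the imaginary part), so t_p = 0.757 s.

t_p ≈ 0.757 s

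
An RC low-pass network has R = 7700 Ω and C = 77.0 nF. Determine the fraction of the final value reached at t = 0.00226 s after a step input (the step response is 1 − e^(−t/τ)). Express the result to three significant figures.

τ = RC = 7700 × 77.0 nF = 0.000593 s.
y(t)/y_∞ = 1 − e^(−t/τ) = 1 − e^(−0.00226/0.000593) = 1 − e^(−3.81) = 0.978.

y/y_∞ ≈ 0.978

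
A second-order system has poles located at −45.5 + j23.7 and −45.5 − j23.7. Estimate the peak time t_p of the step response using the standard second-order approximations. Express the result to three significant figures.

t_p = π/ω_d with ω_d = 23.7 (the imaginary part), so t_p = 0.133 s.

t_p ≈ 0.133 s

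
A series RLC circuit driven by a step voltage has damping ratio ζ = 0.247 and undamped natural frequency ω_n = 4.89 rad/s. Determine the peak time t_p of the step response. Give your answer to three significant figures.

The damped frequency is ω_d = ω_n√(1−ζ²) = 4.89·√(1−0.0610) = 4.74 rad/s.
Peak time t_p = π/ω_d = π/4.74 = 0.663 s.

t_p ≈ 0.663 s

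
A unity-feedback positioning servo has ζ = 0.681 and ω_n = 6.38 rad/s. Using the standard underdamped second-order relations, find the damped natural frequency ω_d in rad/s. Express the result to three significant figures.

ω_d ≈ 4.67 rad/s

ω_d = ω_n√(1−ζ²) = 6.38·√0.536 = 4.67 rad/s.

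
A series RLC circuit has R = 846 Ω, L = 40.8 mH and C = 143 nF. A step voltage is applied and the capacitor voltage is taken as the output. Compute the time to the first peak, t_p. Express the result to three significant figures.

t_p ≈ 0.000393 s

For a series RLC circuit (capacitor voltage as output), ω_n = 1/√(LC) = 1/√(40.8 mH · 143 nF) = 13100 rad/s.
ζ = (R/2)·√(C/L) = (846/2)·√(143 nF/40.8 mH) = 0.792.
ω_d = 13100·√(1 − 0.792²) = 7990 rad/s. t_p = π/ω_d = 0.000393 s.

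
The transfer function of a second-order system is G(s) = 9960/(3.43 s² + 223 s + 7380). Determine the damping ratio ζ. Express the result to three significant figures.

Dividing through by 3.43: denominator becomes s² + 65.01 s + 2152.
So ω_n = √2152 = 46.4 rad/s and ζ = 65.01/(2·46.4) = 0.701.

ζ ≈ 0.701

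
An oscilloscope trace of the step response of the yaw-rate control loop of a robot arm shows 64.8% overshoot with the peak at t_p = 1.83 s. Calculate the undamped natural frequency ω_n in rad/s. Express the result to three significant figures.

ζ from %OS: ζ = |ln 0.648|/√(π²+ln²0.648) = 0.137.
t_p = π/ω_d ⇒ ω_d = 1.72 rad/s; then ω_n = ω_d/√(1−ζ²) = 1.73 rad/s.

ω_n ≈ 1.73 rad/s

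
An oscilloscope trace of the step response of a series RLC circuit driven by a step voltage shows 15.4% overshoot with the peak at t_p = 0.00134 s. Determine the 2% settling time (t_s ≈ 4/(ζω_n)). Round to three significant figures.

t_s ≈ 0.00287 s

From the overshoot, ζ = −ln(OS)/√(π²+ln²(OS)) = 0.512.
t_p = π/ω_d ⇒ ω_d = 2340 rad/s; then ω_n = ω_d/√(1−ζ²) = 2730 rad/s.
t_s ≈ 4/(ζω_n) = 4/(0.512·2730) = 0.00287 s.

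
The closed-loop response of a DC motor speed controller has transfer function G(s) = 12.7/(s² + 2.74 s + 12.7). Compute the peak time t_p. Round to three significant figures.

Matching coefficients with s² + 2ζω_n s + ω_n² gives ω_n² = 12.7 ⇒ ω_n = 3.56 rad/s, and ζ = 2.74/(2ω_n) = 0.384.
ω_d = ω_n√(1−ζ²) = 3.29 rad/s. Then t_p = π/ω_d = 0.955 s.

t_p ≈ 0.955 s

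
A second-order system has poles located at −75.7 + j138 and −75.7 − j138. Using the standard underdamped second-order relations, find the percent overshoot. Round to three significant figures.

With σ = 75.7, ω_d = 138: ω_n = √(σ²+ω_d²) = 157 rad/s, ζ = σ/ω_n = 0.481.
%OS = 100 e^{−πζ/√(1−ζ²)} with ζ = 0.481 gives 17.8%.

%OS ≈ 17.8%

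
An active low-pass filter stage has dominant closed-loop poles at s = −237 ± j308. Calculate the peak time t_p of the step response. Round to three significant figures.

t_p = π/ω_d with ω_d = 308 (the imaginary part), so t_p = 0.0102 s.

t_p ≈ 0.0102 s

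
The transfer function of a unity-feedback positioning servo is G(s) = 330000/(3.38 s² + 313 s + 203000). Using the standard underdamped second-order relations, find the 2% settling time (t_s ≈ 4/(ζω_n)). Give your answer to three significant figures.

Dividing through by 3.38: denominator becomes s² + 92.60 s + 60060.
So ω_n = √60060 = 245 rad/s and ζ = 92.60/(2·245) = 0.189.
t_s ≈ 4/(ζω_n) = 0.0864 s.

t_s ≈ 0.0864 s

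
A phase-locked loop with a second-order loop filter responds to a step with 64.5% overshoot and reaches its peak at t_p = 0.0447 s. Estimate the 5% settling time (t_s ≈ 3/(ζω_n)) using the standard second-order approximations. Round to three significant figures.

From the overshoot, ζ = −ln(OS)/√(π²+ln²(OS)) = 0.138.
t_p = π/ω_d ⇒ ω_d = 70.3 rad/s; then ω_n = ω_d/√(1−ζ²) = 71.0 rad/s.
t_s ≈ 3/(ζω_n) = 3/(0.138·71.0) = 0.306 s.

t_s ≈ 0.306 s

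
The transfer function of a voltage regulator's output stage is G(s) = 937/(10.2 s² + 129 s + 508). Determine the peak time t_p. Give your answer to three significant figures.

Dividing through by 10.2: denominator becomes s² + 12.65 s + 49.80.
So ω_n = √49.80 = 7.06 rad/s and ζ = 12.65/(2·7.06) = 0.896.
The damped frequency ω_d = ω_n√(1−ζ²) = 3.13 rad/s. t_p = π/ω_d = 1.00 s.

t_p ≈ 1.00 s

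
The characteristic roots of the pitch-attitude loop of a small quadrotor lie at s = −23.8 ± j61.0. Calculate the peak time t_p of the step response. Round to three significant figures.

t_p ≈ 0.0515 s

t_p = π/ω_d with ω_d = 61.0 (the imaginary part), so t_p = 0.0515 s.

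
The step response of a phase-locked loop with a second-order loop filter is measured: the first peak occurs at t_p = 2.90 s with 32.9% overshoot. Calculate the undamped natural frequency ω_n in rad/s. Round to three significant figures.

The overshoot fixes ζ = −ln(OS)/√(π²+ln²(OS)) = 0.334.
t_p = π/ω_d ⇒ ω_d = 1.08 rad/s; then ω_n = ω_d/√(1−ζ²) = 1.15 rad/s.

ω_n ≈ 1.15 rad/s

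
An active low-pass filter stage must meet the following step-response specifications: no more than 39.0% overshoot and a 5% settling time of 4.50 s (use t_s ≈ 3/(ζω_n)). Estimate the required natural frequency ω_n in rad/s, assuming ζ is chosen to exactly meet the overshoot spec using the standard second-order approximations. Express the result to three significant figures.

ω_n ≈ 2.32 rad/s

Inverting the overshoot relation: ζ = |ln 0.390|/√(π² + ln²0.390) = 0.287.
From t_s ≈ 3/(ζω_n): ω_n = 3/(ζ·t_s) = 3/(0.287·4.50) = 2.32 rad/s.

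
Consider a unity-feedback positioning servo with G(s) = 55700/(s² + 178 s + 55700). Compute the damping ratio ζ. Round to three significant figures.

ζ ≈ 0.377

Comparing the denominator to s² + 2ζω_n s + ω_n²: ω_n = √55700 = 236 rad/s, and 2ζω_n = 178 so ζ = 178/(2·236) = 0.377.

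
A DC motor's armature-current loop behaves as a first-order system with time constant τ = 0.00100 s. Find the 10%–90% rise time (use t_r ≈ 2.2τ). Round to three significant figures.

t_r ≈ 2.2τ = 0.00220 s.

t_r ≈ 0.00220 s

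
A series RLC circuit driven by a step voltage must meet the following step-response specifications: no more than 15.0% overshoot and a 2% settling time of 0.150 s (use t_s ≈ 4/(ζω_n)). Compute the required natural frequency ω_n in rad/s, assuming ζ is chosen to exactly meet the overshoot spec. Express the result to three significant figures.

From %OS = 100·exp(−πζ/√(1−ζ²)), invert to get ζ = −ln(OS)/√(π² + ln²(OS)) with OS = 0.150.
−ln 0.150 = 1.897, so ζ = 1.897/√(π² + 3.599) = 0.517.
Then ω_n = 4/(ζ t_s) = 4/(0.517 × 0.150) = 51.6 rad/s.

ω_n ≈ 51.6 rad/s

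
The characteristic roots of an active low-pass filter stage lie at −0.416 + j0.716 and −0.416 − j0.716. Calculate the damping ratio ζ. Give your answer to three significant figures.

ζ ≈ 0.502

With σ = 0.416, ω_d = 0.716: ω_n = √(σ²+ω_d²) = 0.828 rad/s, ζ = σ/ω_n = 0.502.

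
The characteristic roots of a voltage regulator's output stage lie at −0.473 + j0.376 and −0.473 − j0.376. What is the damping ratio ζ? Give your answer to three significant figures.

The poles are at −σ ± jω_d with σ = 0.473 and ω_d = 0.376, so ω_n = √(σ²+ω_d²) = 0.604 rad/s and ζ = σ/ω_n = 0.783.

ζ ≈ 0.783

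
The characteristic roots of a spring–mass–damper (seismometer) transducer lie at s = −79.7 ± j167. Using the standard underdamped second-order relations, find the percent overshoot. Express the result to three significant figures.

%OS ≈ 22.3%

|pole| = ω_n = √(79.7² + 167²) = 185 rad/s; ζ = cos θ = σ/ω_n = 0.431.
%OS = 100·exp(−πζ/√(1−ζ²)) = 22.3%.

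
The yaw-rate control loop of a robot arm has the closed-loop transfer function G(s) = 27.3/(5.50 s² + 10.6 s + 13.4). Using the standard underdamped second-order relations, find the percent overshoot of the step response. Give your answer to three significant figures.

%OS ≈ 8.50%

Dividing through by 5.50: denominator becomes s² + 1.927 s + 2.436.
So ω_n = √2.436 = 1.56 rad/s and ζ = 1.927/(2·1.56) = 0.617.
%OS = 100·exp(−πζ/√(1−ζ²)) = 8.50%.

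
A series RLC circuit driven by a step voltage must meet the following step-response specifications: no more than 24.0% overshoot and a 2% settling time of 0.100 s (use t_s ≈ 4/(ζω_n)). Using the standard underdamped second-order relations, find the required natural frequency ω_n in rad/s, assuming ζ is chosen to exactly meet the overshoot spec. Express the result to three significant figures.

Inverting the overshoot relation: ζ = |ln 0.240|/√(π² + ln²0.240) = 0.414.
From t_s ≈ 4/(ζω_n): ω_n = 4/(ζ·t_s) = 4/(0.414·0.100) = 96.7 rad/s.

ω_n ≈ 96.7 rad/s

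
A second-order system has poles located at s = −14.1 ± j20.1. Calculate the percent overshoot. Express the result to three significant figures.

%OS ≈ 11.0%

With σ = 14.1, ω_d = 20.1: ω_n = √(σ²+ω_d²) = 24.6 rad/s, ζ = σ/ω_n = 0.574.
%OS = 100 e^{−πζ/√(1−ζ²)} with ζ = 0.574 gives 11.0%.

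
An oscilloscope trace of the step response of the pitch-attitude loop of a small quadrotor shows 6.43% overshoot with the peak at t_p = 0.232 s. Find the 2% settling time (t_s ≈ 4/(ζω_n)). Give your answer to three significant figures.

t_s ≈ 0.338 s

ζ from %OS: ζ = |ln 0.0643|/√(π²+ln²0.0643) = 0.658.
t_p = π/ω_d ⇒ ω_d = 13.5 rad/s; then ω_n = ω_d/√(1−ζ²) = 18.0 rad/s.
t_s ≈ 4/(ζω_n) = 4/(0.658·18.0) = 0.338 s.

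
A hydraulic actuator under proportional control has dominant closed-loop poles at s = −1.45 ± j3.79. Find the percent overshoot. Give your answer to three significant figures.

The poles are at −σ ± jω_d with σ = 1.45 and ω_d = 3.79, so ω_n = √(σ²+ω_d²) = 4.06 rad/s and ζ = σ/ω_n = 0.357.
%OS = 100 e^{−πζ/√(1−ζ²)} with ζ = 0.357 gives 30.1%.

%OS ≈ 30.1%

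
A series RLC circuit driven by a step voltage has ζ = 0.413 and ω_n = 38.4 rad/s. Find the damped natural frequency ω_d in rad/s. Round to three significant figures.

ω_d ≈ 35.0 rad/s

ω_d = ω_n√(1−ζ²) = 38.4·√0.829 = 35.0 rad/s.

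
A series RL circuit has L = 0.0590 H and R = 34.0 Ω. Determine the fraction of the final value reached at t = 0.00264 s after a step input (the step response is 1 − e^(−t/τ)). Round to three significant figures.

y/y_∞ ≈ 0.782

τ = L/R = 0.0590/34.0 = 0.00174 s.
y(t)/y_∞ = 1 − e^(−t/τ) = 1 − e^(−0.00264/0.00174) = 1 − e^(−1.52) = 0.782.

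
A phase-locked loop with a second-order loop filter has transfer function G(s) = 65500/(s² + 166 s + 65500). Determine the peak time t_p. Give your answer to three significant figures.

ω_n = √65500 = 256 rad/s; ζ = 166/(2·256) = 0.324.
The damped frequency ω_d = ω_n√(1−ζ²) = 242 rad/s. Then t_p = π/ω_d = 0.0130 s.

t_p ≈ 0.0130 s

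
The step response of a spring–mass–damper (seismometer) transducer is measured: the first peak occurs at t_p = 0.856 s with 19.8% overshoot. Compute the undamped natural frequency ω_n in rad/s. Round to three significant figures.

The overshoot fixes ζ = −ln(OS)/√(π²+ln²(OS)) = 0.458.
t_p = π/ω_d ⇒ ω_d = 3.67 rad/s; then ω_n = ω_d/√(1−ζ²) = 4.13 rad/s.

ω_n ≈ 4.13 rad/s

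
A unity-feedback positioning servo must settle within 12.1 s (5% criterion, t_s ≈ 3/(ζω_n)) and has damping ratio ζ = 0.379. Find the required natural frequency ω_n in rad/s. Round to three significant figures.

Rearranging t_s ≈ 3/(ζω_n) gives ω_n = 3/(ζ·t_s) = 3/(0.379 × 12.1) = 0.654 rad/s.

ω_n ≈ 0.654 rad/s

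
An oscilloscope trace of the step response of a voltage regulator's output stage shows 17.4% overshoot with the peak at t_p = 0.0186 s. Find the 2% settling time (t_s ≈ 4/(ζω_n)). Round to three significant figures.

The overshoot fixes ζ = −ln(OS)/√(π²+ln²(OS)) = 0.486.
From t_p = π/ω_d, ω_d = π/0.0186 = 169 rad/s, so ω_n = ω_d/√(1−ζ²) = 193 rad/s.
t_s ≈ 4/(ζω_n) = 4/(0.486·193) = 0.0425 s.

t_s ≈ 0.0425 s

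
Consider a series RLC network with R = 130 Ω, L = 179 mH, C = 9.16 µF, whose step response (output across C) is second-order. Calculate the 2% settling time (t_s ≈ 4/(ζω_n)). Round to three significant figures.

For a series RLC circuit (capacitor voltage as output), ω_n = 1/√(LC) = 1/√(179 mH · 9.16 µF) = 781 rad/s.
ζ = (R/2)·√(C/L) = (130/2)·√(9.16 µF/179 mH) = 0.465.
t_s ≈ 4/(ζω_n) = 0.0110 s.

t_s ≈ 0.0110 s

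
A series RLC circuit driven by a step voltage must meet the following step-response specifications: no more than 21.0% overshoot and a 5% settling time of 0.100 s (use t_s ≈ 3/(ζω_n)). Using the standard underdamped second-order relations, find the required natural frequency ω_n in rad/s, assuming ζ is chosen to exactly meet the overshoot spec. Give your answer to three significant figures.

ω_n ≈ 67.4 rad/s

Inverting the overshoot relation: ζ = |ln 0.210|/√(π² + ln²0.210) = 0.445.
Then ω_n = 3/(ζ t_s) = 3/(0.445 × 0.100) = 67.4 rad/s.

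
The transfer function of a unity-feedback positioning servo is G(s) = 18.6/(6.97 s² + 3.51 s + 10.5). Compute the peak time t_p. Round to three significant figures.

Dividing through by 6.97: denominator becomes s² + 0.5036 s + 1.506.
So ω_n = √1.506 = 1.23 rad/s and ζ = 0.5036/(2·1.23) = 0.205.
ω_d = 1.23·√(1 − 0.205²) = 1.20 rad/s. t_p = π/ω_d = 2.62 s.

t_p ≈ 2.62 s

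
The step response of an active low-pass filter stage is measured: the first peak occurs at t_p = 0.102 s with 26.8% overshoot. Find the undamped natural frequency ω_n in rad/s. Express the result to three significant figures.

ω_n ≈ 33.4 rad/s

ζ from %OS: ζ = |ln 0.268|/√(π²+ln²0.268) = 0.387.
t_p = π/ω_d ⇒ ω_d = 30.8 rad/s; then ω_n = ω_d/√(1−ζ²) = 33.4 rad/s.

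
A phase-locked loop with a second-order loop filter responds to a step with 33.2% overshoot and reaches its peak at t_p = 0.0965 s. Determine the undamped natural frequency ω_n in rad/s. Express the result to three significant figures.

ζ from %OS: ζ = |ln 0.332|/√(π²+ln²0.332) = 0.331.
From t_p = π/ω_d, ω_d = π/0.0965 = 32.6 rad/s, so ω_n = ω_d/√(1−ζ²) = 34.5 rad/s.

ω_n ≈ 34.5 rad/s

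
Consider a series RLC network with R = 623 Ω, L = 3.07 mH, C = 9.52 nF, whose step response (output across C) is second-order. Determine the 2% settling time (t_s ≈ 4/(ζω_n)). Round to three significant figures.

For a series RLC circuit (capacitor voltage as output), ω_n = 1/√(LC) = 1/√(3.07 mH · 9.52 nF) = 185000 rad/s.
ζ = (R/2)·√(C/L) = (623/2)·√(9.52 nF/3.07 mH) = 0.549.
t_s ≈ 4/(ζω_n) = 0.0000394 s.

t_s ≈ 0.0000394 s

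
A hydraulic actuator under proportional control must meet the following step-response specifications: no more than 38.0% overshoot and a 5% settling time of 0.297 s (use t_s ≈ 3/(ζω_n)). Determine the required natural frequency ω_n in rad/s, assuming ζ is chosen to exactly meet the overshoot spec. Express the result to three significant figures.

ω_n ≈ 34.3 rad/s

From %OS = 100·exp(−πζ/√(1−ζ²)), invert to get ζ = −ln(OS)/√(π² + ln²(OS)) with OS = 0.380.
−ln 0.380 = 0.9676, so ζ = 0.9676/√(π² + 0.9362) = 0.294.
Then ω_n = 3/(ζ t_s) = 3/(0.294 × 0.297) = 34.3 rad/s.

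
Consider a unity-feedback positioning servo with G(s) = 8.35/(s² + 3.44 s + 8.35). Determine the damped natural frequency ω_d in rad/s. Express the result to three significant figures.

Comparing the denominator to s² + 2ζω_n s + ω_n²: ω_n = √8.35 = 2.89 rad/s, and 2ζω_n = 3.44 so ζ = 3.44/(2·2.89) = 0.595.
The damped frequency ω_d = ω_n√(1−ζ²) = 2.32 rad/s.

ω_d ≈ 2.32 rad/s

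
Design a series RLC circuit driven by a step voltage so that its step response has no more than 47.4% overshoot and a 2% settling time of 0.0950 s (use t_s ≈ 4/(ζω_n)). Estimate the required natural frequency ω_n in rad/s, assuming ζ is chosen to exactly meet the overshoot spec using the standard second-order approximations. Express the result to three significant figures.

ω_n ≈ 182 rad/s

ζ = −ln(OS)/√(π² + (ln OS)²). With OS = 0.474, ln OS = −0.7465 and ζ = 0.7465/3.229 = 0.231.
Then ω_n = 4/(ζ t_s) = 4/(0.231 × 0.0950) = 182 rad/s.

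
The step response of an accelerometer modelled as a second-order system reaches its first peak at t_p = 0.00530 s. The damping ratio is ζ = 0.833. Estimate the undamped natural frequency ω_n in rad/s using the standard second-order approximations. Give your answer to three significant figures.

ω_n ≈ 1070 rad/s

Peak time t_p = π/ω_d, so ω_d = π/t_p = π/0.00530 = 593 rad/s.
ω_n = ω_d/√(1−ζ²) = 593/√0.306 = 1070 rad/s.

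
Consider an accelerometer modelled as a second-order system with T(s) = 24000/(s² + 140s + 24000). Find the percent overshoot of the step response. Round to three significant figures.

Matching coefficients with s² + 2ζω_n s + ω_n² gives ω_n² = 24000 ⇒ ω_n = 155 rad/s, and ζ = 140/(2ω_n) = 0.452.
%OS = 100 e^{−πζ/√(1−ζ²)} with ζ = 0.452 gives 20.4%.

%OS ≈ 20.4%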